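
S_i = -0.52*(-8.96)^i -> [-0.52, 4.66, -41.75, 374.05, -3351.47]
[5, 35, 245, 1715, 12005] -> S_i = 5*7^i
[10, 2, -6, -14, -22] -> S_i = 10 + -8*i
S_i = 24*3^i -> [24, 72, 216, 648, 1944]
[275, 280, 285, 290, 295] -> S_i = 275 + 5*i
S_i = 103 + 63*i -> [103, 166, 229, 292, 355]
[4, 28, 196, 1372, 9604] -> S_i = 4*7^i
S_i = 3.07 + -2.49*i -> [3.07, 0.58, -1.91, -4.4, -6.89]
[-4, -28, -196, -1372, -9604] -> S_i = -4*7^i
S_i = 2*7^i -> [2, 14, 98, 686, 4802]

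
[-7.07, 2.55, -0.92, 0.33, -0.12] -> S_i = -7.07*(-0.36)^i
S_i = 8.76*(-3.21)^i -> [8.76, -28.12, 90.26, -289.75, 930.09]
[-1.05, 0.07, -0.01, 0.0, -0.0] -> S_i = -1.05*(-0.07)^i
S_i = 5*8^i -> [5, 40, 320, 2560, 20480]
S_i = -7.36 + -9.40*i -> [-7.36, -16.76, -26.16, -35.56, -44.96]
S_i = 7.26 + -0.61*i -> [7.26, 6.65, 6.04, 5.43, 4.82]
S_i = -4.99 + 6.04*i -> [-4.99, 1.05, 7.09, 13.13, 19.17]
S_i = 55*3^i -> [55, 165, 495, 1485, 4455]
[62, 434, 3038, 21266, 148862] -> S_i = 62*7^i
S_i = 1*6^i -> [1, 6, 36, 216, 1296]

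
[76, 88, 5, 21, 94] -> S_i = Random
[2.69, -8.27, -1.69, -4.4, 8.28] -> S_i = Random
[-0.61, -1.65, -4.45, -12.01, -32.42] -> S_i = -0.61*2.70^i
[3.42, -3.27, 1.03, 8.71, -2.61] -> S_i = Random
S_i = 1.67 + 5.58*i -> [1.67, 7.25, 12.83, 18.41, 23.99]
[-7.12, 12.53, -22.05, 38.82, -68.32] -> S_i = -7.12*(-1.76)^i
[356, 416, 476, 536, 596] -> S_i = 356 + 60*i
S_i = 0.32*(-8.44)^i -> [0.32, -2.7, 22.79, -192.39, 1623.75]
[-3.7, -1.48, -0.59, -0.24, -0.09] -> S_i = -3.70*0.40^i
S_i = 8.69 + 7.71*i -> [8.69, 16.4, 24.11, 31.82, 39.53]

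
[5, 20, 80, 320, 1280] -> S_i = 5*4^i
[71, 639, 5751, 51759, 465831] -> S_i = 71*9^i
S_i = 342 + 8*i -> [342, 350, 358, 366, 374]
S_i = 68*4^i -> [68, 272, 1088, 4352, 17408]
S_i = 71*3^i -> [71, 213, 639, 1917, 5751]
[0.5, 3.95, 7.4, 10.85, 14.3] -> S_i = 0.50 + 3.45*i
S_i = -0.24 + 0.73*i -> [-0.24, 0.49, 1.22, 1.95, 2.68]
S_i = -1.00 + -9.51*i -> [-1.0, -10.51, -20.02, -29.53, -39.04]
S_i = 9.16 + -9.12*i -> [9.16, 0.04, -9.08, -18.2, -27.32]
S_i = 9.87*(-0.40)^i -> [9.87, -3.95, 1.58, -0.63, 0.25]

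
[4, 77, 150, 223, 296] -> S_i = 4 + 73*i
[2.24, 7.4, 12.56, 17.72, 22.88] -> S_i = 2.24 + 5.16*i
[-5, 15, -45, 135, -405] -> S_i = -5*-3^i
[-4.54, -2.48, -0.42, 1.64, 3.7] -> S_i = -4.54 + 2.06*i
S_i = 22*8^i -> [22, 176, 1408, 11264, 90112]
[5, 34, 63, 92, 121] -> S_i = 5 + 29*i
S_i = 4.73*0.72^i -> [4.73, 3.41, 2.45, 1.77, 1.27]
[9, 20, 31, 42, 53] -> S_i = 9 + 11*i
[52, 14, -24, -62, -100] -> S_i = 52 + -38*i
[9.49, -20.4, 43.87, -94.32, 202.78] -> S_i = 9.49*(-2.15)^i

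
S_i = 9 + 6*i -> [9, 15, 21, 27, 33]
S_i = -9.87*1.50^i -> [-9.87, -14.8, -22.21, -33.31, -49.97]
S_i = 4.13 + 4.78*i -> [4.13, 8.91, 13.69, 18.47, 23.25]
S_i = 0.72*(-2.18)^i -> [0.72, -1.57, 3.42, -7.46, 16.26]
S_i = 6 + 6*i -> [6, 12, 18, 24, 30]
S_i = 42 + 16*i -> [42, 58, 74, 90, 106]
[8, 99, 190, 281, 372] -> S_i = 8 + 91*i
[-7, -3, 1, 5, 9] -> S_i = -7 + 4*i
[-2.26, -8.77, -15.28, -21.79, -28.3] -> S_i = -2.26 + -6.51*i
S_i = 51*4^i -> [51, 204, 816, 3264, 13056]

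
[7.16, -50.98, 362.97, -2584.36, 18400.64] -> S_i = 7.16*(-7.12)^i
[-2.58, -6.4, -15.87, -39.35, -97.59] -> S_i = -2.58*2.48^i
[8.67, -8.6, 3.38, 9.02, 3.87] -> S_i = Random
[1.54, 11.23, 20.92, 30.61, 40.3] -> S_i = 1.54 + 9.69*i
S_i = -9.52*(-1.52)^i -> [-9.52, 14.47, -22.0, 33.43, -50.82]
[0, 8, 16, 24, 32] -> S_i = 0 + 8*i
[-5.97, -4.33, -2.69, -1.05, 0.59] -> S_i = -5.97 + 1.64*i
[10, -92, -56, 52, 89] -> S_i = Random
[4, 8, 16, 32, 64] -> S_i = 4*2^i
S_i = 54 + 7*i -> [54, 61, 68, 75, 82]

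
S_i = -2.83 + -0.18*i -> [-2.83, -3.01, -3.19, -3.37, -3.55]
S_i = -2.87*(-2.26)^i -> [-2.87, 6.49, -14.66, 33.13, -74.87]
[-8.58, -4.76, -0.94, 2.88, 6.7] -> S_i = -8.58 + 3.82*i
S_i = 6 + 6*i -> [6, 12, 18, 24, 30]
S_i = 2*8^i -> [2, 16, 128, 1024, 8192]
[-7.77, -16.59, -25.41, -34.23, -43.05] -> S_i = -7.77 + -8.82*i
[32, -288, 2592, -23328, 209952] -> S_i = 32*-9^i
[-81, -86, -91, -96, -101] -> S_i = -81 + -5*i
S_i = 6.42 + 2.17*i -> [6.42, 8.59, 10.76, 12.93, 15.1]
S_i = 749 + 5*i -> [749, 754, 759, 764, 769]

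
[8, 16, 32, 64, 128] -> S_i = 8*2^i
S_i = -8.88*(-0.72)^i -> [-8.88, 6.39, -4.6, 3.31, -2.39]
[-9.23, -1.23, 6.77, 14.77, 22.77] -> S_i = -9.23 + 8.00*i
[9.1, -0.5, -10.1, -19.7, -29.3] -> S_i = 9.10 + -9.60*i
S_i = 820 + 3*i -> [820, 823, 826, 829, 832]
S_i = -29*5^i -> [-29, -145, -725, -3625, -18125]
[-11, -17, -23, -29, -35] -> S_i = -11 + -6*i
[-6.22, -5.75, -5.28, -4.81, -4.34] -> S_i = -6.22 + 0.47*i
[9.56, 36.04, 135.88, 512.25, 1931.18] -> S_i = 9.56*3.77^i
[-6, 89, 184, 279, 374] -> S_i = -6 + 95*i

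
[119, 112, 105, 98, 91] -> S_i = 119 + -7*i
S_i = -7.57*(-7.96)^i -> [-7.57, 60.26, -479.65, 3817.99, -30391.22]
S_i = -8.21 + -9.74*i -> [-8.21, -17.95, -27.69, -37.43, -47.17]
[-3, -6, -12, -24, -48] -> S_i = -3*2^i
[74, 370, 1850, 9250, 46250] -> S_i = 74*5^i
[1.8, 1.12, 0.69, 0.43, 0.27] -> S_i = 1.80*0.62^i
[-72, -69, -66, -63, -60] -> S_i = -72 + 3*i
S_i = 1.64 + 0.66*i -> [1.64, 2.3, 2.96, 3.62, 4.28]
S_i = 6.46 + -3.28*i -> [6.46, 3.18, -0.1, -3.38, -6.66]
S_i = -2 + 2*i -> [-2, 0, 2, 4, 6]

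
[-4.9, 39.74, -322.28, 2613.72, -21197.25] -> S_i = -4.90*(-8.11)^i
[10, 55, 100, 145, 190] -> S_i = 10 + 45*i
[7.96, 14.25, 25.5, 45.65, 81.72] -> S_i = 7.96*1.79^i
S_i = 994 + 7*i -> [994, 1001, 1008, 1015, 1022]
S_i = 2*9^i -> [2, 18, 162, 1458, 13122]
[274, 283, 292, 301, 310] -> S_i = 274 + 9*i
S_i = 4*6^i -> [4, 24, 144, 864, 5184]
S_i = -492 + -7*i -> [-492, -499, -506, -513, -520]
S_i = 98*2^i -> [98, 196, 392, 784, 1568]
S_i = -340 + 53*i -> [-340, -287, -234, -181, -128]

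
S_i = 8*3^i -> [8, 24, 72, 216, 648]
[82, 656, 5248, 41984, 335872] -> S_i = 82*8^i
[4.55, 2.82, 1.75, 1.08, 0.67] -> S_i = 4.55*0.62^i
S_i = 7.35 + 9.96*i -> [7.35, 17.31, 27.27, 37.23, 47.19]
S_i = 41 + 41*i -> [41, 82, 123, 164, 205]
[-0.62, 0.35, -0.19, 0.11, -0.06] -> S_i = -0.62*(-0.56)^i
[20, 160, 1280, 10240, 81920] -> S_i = 20*8^i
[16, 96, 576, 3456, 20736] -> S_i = 16*6^i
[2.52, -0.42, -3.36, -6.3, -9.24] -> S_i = 2.52 + -2.94*i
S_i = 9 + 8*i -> [9, 17, 25, 33, 41]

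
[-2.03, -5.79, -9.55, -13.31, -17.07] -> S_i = -2.03 + -3.76*i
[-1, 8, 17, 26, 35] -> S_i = -1 + 9*i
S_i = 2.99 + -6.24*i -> [2.99, -3.25, -9.49, -15.73, -21.97]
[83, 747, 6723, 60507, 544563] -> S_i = 83*9^i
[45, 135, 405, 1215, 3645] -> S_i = 45*3^i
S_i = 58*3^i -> [58, 174, 522, 1566, 4698]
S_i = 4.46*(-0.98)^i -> [4.46, -4.37, 4.28, -4.2, 4.11]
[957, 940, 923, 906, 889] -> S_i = 957 + -17*i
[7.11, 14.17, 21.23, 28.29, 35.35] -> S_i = 7.11 + 7.06*i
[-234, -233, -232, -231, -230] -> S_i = -234 + 1*i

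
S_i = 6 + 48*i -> [6, 54, 102, 150, 198]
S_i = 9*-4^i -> [9, -36, 144, -576, 2304]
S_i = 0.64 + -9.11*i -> [0.64, -8.47, -17.58, -26.69, -35.8]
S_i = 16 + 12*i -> [16, 28, 40, 52, 64]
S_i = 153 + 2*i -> [153, 155, 157, 159, 161]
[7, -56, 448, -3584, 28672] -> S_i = 7*-8^i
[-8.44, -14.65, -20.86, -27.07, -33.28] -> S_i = -8.44 + -6.21*i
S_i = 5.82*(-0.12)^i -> [5.82, -0.7, 0.08, -0.01, 0.0]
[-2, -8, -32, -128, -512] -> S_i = -2*4^i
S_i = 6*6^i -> [6, 36, 216, 1296, 7776]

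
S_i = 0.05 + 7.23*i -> [0.05, 7.28, 14.51, 21.74, 28.97]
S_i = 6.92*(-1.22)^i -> [6.92, -8.44, 10.3, -12.57, 15.33]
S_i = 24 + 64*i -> [24, 88, 152, 216, 280]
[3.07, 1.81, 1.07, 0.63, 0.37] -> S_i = 3.07*0.59^i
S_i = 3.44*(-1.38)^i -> [3.44, -4.75, 6.55, -9.04, 12.48]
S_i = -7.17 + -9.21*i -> [-7.17, -16.38, -25.59, -34.8, -44.01]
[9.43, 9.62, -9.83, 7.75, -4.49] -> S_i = Random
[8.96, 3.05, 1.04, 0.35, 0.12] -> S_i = 8.96*0.34^i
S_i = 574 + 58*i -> [574, 632, 690, 748, 806]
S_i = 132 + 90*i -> [132, 222, 312, 402, 492]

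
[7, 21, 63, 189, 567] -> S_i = 7*3^i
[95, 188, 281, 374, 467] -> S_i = 95 + 93*i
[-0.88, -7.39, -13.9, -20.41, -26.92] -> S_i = -0.88 + -6.51*i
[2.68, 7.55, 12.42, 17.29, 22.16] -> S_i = 2.68 + 4.87*i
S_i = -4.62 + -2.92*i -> [-4.62, -7.54, -10.46, -13.38, -16.3]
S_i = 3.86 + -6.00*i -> [3.86, -2.14, -8.14, -14.14, -20.14]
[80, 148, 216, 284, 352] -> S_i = 80 + 68*i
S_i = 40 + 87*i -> [40, 127, 214, 301, 388]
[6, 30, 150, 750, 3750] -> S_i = 6*5^i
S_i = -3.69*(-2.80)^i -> [-3.69, 10.33, -28.93, 81.0, -226.81]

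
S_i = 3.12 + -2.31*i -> [3.12, 0.81, -1.5, -3.81, -6.12]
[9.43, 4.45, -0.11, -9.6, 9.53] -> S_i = Random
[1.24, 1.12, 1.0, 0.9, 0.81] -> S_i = 1.24*0.90^i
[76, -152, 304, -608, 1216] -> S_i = 76*-2^i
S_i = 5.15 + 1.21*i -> [5.15, 6.36, 7.57, 8.78, 9.99]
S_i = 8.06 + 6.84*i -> [8.06, 14.9, 21.74, 28.58, 35.42]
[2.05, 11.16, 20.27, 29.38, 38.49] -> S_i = 2.05 + 9.11*i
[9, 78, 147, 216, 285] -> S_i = 9 + 69*i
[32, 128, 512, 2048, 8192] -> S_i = 32*4^i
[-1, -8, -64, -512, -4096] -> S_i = -1*8^i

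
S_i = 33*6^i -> [33, 198, 1188, 7128, 42768]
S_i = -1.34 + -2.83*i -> [-1.34, -4.17, -7.0, -9.83, -12.66]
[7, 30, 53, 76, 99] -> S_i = 7 + 23*i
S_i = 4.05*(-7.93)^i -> [4.05, -32.12, 254.68, -2019.64, 16015.77]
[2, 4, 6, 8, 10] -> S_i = 2 + 2*i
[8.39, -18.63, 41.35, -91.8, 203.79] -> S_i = 8.39*(-2.22)^i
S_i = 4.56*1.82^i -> [4.56, 8.3, 15.1, 27.49, 50.03]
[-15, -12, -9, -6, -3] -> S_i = -15 + 3*i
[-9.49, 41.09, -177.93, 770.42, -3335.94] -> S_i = -9.49*(-4.33)^i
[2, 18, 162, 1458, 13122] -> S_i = 2*9^i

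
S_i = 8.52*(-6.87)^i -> [8.52, -58.53, 402.12, -2762.55, 18978.7]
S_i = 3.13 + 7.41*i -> [3.13, 10.54, 17.95, 25.36, 32.77]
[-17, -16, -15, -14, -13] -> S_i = -17 + 1*i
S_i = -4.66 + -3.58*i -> [-4.66, -8.24, -11.82, -15.4, -18.98]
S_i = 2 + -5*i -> [2, -3, -8, -13, -18]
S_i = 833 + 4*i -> [833, 837, 841, 845, 849]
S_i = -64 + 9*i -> [-64, -55, -46, -37, -28]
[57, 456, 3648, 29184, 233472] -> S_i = 57*8^i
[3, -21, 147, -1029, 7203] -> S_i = 3*-7^i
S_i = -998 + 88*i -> [-998, -910, -822, -734, -646]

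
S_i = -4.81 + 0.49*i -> [-4.81, -4.32, -3.83, -3.34, -2.85]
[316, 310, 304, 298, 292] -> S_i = 316 + -6*i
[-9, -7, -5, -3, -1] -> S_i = -9 + 2*i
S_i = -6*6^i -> [-6, -36, -216, -1296, -7776]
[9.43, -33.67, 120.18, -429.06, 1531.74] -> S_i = 9.43*(-3.57)^i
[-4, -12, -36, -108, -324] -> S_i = -4*3^i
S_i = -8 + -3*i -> [-8, -11, -14, -17, -20]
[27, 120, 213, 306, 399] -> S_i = 27 + 93*i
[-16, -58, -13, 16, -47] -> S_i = Random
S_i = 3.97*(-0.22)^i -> [3.97, -0.87, 0.19, -0.04, 0.01]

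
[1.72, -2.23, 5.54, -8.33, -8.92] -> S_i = Random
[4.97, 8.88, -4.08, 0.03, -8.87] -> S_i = Random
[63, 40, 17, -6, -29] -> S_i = 63 + -23*i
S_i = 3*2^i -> [3, 6, 12, 24, 48]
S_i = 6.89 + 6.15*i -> [6.89, 13.04, 19.19, 25.34, 31.49]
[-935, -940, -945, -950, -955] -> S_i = -935 + -5*i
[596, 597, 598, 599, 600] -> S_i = 596 + 1*i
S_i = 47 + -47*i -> [47, 0, -47, -94, -141]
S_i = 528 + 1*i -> [528, 529, 530, 531, 532]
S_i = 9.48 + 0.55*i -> [9.48, 10.03, 10.58, 11.13, 11.68]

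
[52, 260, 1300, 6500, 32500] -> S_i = 52*5^i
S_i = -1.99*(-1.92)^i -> [-1.99, 3.82, -7.34, 14.08, -27.04]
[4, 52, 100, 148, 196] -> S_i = 4 + 48*i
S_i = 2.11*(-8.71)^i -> [2.11, -18.38, 160.07, -1394.24, 12143.81]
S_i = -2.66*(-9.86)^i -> [-2.66, 26.23, -258.6, 2549.84, -25141.39]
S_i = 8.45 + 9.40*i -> [8.45, 17.85, 27.25, 36.65, 46.05]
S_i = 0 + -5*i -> [0, -5, -10, -15, -20]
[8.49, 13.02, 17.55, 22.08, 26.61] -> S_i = 8.49 + 4.53*i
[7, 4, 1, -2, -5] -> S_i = 7 + -3*i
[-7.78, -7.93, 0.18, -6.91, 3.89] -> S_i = Random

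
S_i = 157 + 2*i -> [157, 159, 161, 163, 165]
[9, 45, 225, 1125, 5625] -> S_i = 9*5^i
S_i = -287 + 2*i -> [-287, -285, -283, -281, -279]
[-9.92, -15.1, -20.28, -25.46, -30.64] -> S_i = -9.92 + -5.18*i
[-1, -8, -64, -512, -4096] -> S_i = -1*8^i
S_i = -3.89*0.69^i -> [-3.89, -2.68, -1.85, -1.28, -0.88]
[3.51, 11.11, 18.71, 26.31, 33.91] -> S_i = 3.51 + 7.60*i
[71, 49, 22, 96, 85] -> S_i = Random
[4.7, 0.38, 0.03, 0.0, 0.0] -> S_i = 4.70*0.08^i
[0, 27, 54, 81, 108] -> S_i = 0 + 27*i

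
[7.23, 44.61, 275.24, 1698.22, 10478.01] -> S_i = 7.23*6.17^i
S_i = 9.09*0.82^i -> [9.09, 7.45, 6.11, 5.01, 4.11]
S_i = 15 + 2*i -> [15, 17, 19, 21, 23]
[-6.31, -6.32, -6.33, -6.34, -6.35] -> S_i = -6.31 + -0.01*i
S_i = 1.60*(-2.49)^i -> [1.6, -3.98, 9.92, -24.7, 61.51]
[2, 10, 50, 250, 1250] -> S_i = 2*5^i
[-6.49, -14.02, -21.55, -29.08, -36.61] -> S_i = -6.49 + -7.53*i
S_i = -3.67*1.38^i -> [-3.67, -5.06, -6.99, -9.65, -13.31]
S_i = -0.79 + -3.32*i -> [-0.79, -4.11, -7.43, -10.75, -14.07]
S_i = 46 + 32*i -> [46, 78, 110, 142, 174]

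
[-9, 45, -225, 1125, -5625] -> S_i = -9*-5^i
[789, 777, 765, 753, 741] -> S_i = 789 + -12*i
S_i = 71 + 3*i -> [71, 74, 77, 80, 83]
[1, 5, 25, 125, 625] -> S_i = 1*5^i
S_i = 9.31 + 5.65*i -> [9.31, 14.96, 20.61, 26.26, 31.91]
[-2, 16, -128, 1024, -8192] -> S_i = -2*-8^i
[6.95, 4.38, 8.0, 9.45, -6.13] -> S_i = Random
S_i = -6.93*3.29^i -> [-6.93, -22.8, -75.01, -246.79, -811.93]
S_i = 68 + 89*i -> [68, 157, 246, 335, 424]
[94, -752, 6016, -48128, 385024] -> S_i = 94*-8^i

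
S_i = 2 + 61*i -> [2, 63, 124, 185, 246]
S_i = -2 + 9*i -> [-2, 7, 16, 25, 34]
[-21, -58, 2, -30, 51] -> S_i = Random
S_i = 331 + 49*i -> [331, 380, 429, 478, 527]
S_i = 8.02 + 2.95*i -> [8.02, 10.97, 13.92, 16.87, 19.82]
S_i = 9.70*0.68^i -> [9.7, 6.6, 4.49, 3.05, 2.07]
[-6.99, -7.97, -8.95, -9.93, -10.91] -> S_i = -6.99 + -0.98*i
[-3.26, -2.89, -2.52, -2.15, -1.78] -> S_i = -3.26 + 0.37*i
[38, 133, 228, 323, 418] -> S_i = 38 + 95*i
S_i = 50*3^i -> [50, 150, 450, 1350, 4050]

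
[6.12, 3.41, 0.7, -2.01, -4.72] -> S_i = 6.12 + -2.71*i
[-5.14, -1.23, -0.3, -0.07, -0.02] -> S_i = -5.14*0.24^i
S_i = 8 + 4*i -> [8, 12, 16, 20, 24]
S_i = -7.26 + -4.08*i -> [-7.26, -11.34, -15.42, -19.5, -23.58]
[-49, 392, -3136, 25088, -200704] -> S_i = -49*-8^i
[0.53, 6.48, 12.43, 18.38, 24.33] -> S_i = 0.53 + 5.95*i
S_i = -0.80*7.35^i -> [-0.8, -5.88, -43.22, -317.65, -2334.74]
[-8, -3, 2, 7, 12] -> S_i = -8 + 5*i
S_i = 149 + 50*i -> [149, 199, 249, 299, 349]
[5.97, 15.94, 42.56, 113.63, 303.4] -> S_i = 5.97*2.67^i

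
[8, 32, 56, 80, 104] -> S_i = 8 + 24*i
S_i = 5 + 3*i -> [5, 8, 11, 14, 17]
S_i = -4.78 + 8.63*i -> [-4.78, 3.85, 12.48, 21.11, 29.74]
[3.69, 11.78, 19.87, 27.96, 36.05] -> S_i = 3.69 + 8.09*i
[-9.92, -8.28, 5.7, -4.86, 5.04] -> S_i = Random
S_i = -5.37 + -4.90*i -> [-5.37, -10.27, -15.17, -20.07, -24.97]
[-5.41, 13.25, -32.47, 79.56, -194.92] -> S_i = -5.41*(-2.45)^i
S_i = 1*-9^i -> [1, -9, 81, -729, 6561]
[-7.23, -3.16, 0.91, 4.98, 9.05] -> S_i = -7.23 + 4.07*i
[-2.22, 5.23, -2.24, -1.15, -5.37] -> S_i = Random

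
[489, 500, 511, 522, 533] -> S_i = 489 + 11*i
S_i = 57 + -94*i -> [57, -37, -131, -225, -319]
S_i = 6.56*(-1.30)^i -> [6.56, -8.53, 11.09, -14.41, 18.74]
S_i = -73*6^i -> [-73, -438, -2628, -15768, -94608]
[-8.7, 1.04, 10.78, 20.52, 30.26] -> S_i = -8.70 + 9.74*i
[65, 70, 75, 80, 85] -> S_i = 65 + 5*i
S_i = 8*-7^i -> [8, -56, 392, -2744, 19208]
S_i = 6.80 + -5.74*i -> [6.8, 1.06, -4.68, -10.42, -16.16]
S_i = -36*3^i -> [-36, -108, -324, -972, -2916]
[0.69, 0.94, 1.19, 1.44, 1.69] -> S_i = 0.69 + 0.25*i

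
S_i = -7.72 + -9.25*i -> [-7.72, -16.97, -26.22, -35.47, -44.72]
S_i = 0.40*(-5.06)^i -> [0.4, -2.02, 10.24, -51.82, 262.22]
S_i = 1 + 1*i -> [1, 2, 3, 4, 5]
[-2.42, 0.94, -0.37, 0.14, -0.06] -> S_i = -2.42*(-0.39)^i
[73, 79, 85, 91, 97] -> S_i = 73 + 6*i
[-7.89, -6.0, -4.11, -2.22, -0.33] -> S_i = -7.89 + 1.89*i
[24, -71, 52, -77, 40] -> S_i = Random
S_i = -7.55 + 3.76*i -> [-7.55, -3.79, -0.03, 3.73, 7.49]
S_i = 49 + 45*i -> [49, 94, 139, 184, 229]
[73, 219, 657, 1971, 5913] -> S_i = 73*3^i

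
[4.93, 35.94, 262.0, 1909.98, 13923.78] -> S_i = 4.93*7.29^i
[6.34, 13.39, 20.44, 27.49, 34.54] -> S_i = 6.34 + 7.05*i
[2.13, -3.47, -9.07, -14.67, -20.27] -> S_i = 2.13 + -5.60*i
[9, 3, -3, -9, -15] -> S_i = 9 + -6*i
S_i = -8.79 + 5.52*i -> [-8.79, -3.27, 2.25, 7.77, 13.29]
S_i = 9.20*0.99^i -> [9.2, 9.11, 9.02, 8.93, 8.84]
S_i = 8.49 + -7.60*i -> [8.49, 0.89, -6.71, -14.31, -21.91]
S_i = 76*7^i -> [76, 532, 3724, 26068, 182476]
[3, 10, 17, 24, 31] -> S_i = 3 + 7*i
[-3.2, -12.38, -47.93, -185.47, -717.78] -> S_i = -3.20*3.87^i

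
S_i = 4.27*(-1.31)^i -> [4.27, -5.59, 7.33, -9.6, 12.58]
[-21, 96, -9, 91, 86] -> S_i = Random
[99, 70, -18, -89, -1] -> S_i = Random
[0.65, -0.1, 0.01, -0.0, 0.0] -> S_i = 0.65*(-0.15)^i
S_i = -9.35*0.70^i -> [-9.35, -6.54, -4.58, -3.21, -2.24]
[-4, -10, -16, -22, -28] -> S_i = -4 + -6*i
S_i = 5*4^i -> [5, 20, 80, 320, 1280]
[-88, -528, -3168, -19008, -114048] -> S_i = -88*6^i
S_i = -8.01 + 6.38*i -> [-8.01, -1.63, 4.75, 11.13, 17.51]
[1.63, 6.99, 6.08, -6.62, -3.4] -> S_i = Random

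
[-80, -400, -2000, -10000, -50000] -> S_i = -80*5^i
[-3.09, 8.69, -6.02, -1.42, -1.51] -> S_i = Random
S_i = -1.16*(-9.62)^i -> [-1.16, 11.16, -107.35, 1032.72, -9934.78]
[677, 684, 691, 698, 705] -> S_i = 677 + 7*i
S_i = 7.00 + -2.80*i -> [7.0, 4.2, 1.4, -1.4, -4.2]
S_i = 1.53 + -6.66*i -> [1.53, -5.13, -11.79, -18.45, -25.11]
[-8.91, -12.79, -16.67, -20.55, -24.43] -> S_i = -8.91 + -3.88*i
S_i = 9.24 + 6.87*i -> [9.24, 16.11, 22.98, 29.85, 36.72]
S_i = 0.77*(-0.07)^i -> [0.77, -0.05, 0.0, -0.0, 0.0]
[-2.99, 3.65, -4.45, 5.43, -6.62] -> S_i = -2.99*(-1.22)^i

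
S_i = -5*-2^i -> [-5, 10, -20, 40, -80]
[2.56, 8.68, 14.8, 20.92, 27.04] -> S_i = 2.56 + 6.12*i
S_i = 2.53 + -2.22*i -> [2.53, 0.31, -1.91, -4.13, -6.35]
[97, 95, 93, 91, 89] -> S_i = 97 + -2*i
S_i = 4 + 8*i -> [4, 12, 20, 28, 36]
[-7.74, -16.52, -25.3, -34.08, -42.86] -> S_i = -7.74 + -8.78*i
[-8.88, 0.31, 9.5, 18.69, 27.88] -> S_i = -8.88 + 9.19*i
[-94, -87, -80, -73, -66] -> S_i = -94 + 7*i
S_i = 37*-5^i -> [37, -185, 925, -4625, 23125]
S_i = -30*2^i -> [-30, -60, -120, -240, -480]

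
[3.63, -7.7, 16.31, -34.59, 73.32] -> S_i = 3.63*(-2.12)^i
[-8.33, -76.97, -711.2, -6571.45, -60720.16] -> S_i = -8.33*9.24^i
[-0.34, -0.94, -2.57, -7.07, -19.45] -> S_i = -0.34*2.75^i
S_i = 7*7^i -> [7, 49, 343, 2401, 16807]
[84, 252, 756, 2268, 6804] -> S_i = 84*3^i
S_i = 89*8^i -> [89, 712, 5696, 45568, 364544]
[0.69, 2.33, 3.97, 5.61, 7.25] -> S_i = 0.69 + 1.64*i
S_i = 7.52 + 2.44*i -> [7.52, 9.96, 12.4, 14.84, 17.28]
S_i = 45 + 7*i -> [45, 52, 59, 66, 73]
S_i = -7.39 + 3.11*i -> [-7.39, -4.28, -1.17, 1.94, 5.05]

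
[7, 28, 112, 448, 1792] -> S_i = 7*4^i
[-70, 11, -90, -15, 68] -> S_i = Random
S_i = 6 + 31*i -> [6, 37, 68, 99, 130]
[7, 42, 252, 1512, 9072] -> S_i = 7*6^i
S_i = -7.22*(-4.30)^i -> [-7.22, 31.05, -133.5, 574.04, -2468.37]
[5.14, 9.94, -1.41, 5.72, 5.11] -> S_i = Random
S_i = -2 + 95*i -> [-2, 93, 188, 283, 378]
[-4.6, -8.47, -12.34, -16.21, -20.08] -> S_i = -4.60 + -3.87*i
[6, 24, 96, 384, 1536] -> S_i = 6*4^i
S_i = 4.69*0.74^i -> [4.69, 3.47, 2.57, 1.9, 1.41]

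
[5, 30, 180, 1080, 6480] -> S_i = 5*6^i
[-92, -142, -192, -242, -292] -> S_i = -92 + -50*i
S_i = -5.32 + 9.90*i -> [-5.32, 4.58, 14.48, 24.38, 34.28]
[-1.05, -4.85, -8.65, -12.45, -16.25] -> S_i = -1.05 + -3.80*i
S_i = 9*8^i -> [9, 72, 576, 4608, 36864]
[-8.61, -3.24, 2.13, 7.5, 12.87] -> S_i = -8.61 + 5.37*i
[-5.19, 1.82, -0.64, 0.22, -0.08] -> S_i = -5.19*(-0.35)^i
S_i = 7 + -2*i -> [7, 5, 3, 1, -1]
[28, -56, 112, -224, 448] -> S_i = 28*-2^i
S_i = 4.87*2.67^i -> [4.87, 13.0, 34.72, 92.7, 247.5]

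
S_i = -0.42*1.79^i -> [-0.42, -0.75, -1.35, -2.41, -4.31]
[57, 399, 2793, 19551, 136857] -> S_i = 57*7^i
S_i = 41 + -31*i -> [41, 10, -21, -52, -83]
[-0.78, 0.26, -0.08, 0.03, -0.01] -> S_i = -0.78*(-0.33)^i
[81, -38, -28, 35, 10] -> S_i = Random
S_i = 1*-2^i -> [1, -2, 4, -8, 16]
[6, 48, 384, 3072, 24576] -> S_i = 6*8^i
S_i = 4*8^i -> [4, 32, 256, 2048, 16384]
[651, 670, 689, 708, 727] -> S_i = 651 + 19*i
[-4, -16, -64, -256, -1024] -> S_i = -4*4^i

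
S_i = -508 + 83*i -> [-508, -425, -342, -259, -176]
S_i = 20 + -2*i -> [20, 18, 16, 14, 12]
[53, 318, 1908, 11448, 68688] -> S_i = 53*6^i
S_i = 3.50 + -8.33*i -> [3.5, -4.83, -13.16, -21.49, -29.82]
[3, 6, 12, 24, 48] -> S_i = 3*2^i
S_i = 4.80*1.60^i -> [4.8, 7.68, 12.29, 19.66, 31.46]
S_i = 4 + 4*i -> [4, 8, 12, 16, 20]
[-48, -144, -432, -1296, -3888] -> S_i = -48*3^i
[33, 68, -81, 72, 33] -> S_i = Random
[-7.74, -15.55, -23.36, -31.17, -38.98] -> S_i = -7.74 + -7.81*i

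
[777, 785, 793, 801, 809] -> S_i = 777 + 8*i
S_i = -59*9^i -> [-59, -531, -4779, -43011, -387099]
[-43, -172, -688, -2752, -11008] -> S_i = -43*4^i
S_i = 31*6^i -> [31, 186, 1116, 6696, 40176]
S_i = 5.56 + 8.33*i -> [5.56, 13.89, 22.22, 30.55, 38.88]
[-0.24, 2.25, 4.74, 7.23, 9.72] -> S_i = -0.24 + 2.49*i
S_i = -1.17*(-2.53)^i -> [-1.17, 2.96, -7.49, 18.95, -47.94]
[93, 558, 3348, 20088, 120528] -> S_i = 93*6^i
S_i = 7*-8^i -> [7, -56, 448, -3584, 28672]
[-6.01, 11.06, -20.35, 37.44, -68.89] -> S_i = -6.01*(-1.84)^i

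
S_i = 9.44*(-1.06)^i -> [9.44, -10.01, 10.61, -11.24, 11.92]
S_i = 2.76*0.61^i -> [2.76, 1.68, 1.03, 0.63, 0.38]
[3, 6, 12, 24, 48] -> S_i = 3*2^i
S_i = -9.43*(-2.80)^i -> [-9.43, 26.4, -73.93, 207.01, -579.62]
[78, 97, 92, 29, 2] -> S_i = Random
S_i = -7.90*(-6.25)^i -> [-7.9, 49.38, -308.59, 1928.71, -12054.44]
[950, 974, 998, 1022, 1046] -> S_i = 950 + 24*i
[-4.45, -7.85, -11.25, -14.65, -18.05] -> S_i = -4.45 + -3.40*i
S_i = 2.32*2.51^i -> [2.32, 5.82, 14.62, 36.69, 92.08]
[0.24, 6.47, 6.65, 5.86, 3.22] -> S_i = Random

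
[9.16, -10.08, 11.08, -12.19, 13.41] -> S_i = 9.16*(-1.10)^i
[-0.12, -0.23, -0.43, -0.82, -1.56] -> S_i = -0.12*1.90^i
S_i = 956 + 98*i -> [956, 1054, 1152, 1250, 1348]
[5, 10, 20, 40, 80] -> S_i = 5*2^i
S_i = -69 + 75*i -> [-69, 6, 81, 156, 231]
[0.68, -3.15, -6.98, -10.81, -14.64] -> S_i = 0.68 + -3.83*i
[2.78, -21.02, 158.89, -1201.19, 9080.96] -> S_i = 2.78*(-7.56)^i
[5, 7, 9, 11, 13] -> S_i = 5 + 2*i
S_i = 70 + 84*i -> [70, 154, 238, 322, 406]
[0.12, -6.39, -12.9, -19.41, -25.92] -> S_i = 0.12 + -6.51*i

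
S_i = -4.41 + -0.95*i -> [-4.41, -5.36, -6.31, -7.26, -8.21]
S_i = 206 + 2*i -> [206, 208, 210, 212, 214]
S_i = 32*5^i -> [32, 160, 800, 4000, 20000]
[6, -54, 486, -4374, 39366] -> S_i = 6*-9^i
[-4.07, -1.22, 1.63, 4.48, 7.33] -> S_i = -4.07 + 2.85*i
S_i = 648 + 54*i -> [648, 702, 756, 810, 864]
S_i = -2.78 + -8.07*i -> [-2.78, -10.85, -18.92, -26.99, -35.06]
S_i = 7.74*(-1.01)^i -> [7.74, -7.82, 7.9, -7.97, 8.05]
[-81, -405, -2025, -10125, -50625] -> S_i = -81*5^i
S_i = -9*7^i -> [-9, -63, -441, -3087, -21609]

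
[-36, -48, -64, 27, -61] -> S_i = Random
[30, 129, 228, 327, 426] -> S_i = 30 + 99*i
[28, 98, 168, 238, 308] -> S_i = 28 + 70*i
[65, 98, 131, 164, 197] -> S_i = 65 + 33*i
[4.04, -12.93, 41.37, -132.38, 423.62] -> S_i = 4.04*(-3.20)^i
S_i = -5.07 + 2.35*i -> [-5.07, -2.72, -0.37, 1.98, 4.33]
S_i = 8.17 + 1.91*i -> [8.17, 10.08, 11.99, 13.9, 15.81]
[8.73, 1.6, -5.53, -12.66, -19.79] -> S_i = 8.73 + -7.13*i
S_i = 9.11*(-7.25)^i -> [9.11, -66.05, 478.84, -3471.62, 25169.26]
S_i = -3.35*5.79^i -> [-3.35, -19.4, -112.31, -650.25, -3764.95]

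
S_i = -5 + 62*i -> [-5, 57, 119, 181, 243]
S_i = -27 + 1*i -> [-27, -26, -25, -24, -23]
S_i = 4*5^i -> [4, 20, 100, 500, 2500]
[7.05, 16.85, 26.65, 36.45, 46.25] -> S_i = 7.05 + 9.80*i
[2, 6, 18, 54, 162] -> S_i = 2*3^i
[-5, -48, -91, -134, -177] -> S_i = -5 + -43*i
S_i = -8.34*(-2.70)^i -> [-8.34, 22.52, -60.8, 164.16, -443.22]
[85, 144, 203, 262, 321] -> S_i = 85 + 59*i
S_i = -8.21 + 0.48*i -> [-8.21, -7.73, -7.25, -6.77, -6.29]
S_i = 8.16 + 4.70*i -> [8.16, 12.86, 17.56, 22.26, 26.96]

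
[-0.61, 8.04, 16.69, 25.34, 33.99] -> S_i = -0.61 + 8.65*i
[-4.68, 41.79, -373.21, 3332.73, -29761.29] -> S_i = -4.68*(-8.93)^i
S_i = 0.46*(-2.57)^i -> [0.46, -1.18, 3.04, -7.81, 20.07]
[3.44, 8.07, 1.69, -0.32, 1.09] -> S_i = Random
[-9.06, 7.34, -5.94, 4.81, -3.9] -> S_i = -9.06*(-0.81)^i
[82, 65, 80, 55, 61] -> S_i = Random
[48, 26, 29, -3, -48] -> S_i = Random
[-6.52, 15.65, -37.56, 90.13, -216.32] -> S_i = -6.52*(-2.40)^i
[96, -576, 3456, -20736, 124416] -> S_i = 96*-6^i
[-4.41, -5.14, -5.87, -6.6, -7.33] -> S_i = -4.41 + -0.73*i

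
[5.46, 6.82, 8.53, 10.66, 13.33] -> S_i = 5.46*1.25^i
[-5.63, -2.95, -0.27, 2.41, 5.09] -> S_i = -5.63 + 2.68*i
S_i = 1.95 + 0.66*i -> [1.95, 2.61, 3.27, 3.93, 4.59]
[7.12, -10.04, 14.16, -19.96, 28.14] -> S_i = 7.12*(-1.41)^i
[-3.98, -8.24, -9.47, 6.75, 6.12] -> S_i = Random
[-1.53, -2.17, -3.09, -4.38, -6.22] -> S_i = -1.53*1.42^i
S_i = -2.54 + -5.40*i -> [-2.54, -7.94, -13.34, -18.74, -24.14]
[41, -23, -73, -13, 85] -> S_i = Random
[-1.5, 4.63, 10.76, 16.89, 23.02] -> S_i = -1.50 + 6.13*i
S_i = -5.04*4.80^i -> [-5.04, -24.19, -116.12, -557.38, -2675.44]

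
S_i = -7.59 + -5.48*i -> [-7.59, -13.07, -18.55, -24.03, -29.51]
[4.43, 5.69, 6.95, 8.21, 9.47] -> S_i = 4.43 + 1.26*i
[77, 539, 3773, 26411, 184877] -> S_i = 77*7^i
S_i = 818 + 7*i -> [818, 825, 832, 839, 846]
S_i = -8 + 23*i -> [-8, 15, 38, 61, 84]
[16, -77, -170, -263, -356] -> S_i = 16 + -93*i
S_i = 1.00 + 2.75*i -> [1.0, 3.75, 6.5, 9.25, 12.0]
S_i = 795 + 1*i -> [795, 796, 797, 798, 799]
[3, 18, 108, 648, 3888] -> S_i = 3*6^i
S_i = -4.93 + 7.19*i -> [-4.93, 2.26, 9.45, 16.64, 23.83]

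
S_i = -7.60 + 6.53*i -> [-7.6, -1.07, 5.46, 11.99, 18.52]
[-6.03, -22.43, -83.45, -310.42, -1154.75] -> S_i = -6.03*3.72^i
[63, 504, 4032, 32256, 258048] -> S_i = 63*8^i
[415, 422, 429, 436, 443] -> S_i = 415 + 7*i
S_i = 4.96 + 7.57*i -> [4.96, 12.53, 20.1, 27.67, 35.24]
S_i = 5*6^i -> [5, 30, 180, 1080, 6480]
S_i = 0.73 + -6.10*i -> [0.73, -5.37, -11.47, -17.57, -23.67]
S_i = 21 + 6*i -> [21, 27, 33, 39, 45]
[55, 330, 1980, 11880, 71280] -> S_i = 55*6^i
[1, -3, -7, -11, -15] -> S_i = 1 + -4*i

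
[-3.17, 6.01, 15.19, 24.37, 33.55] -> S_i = -3.17 + 9.18*i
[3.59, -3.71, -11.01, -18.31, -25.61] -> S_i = 3.59 + -7.30*i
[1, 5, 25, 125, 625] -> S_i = 1*5^i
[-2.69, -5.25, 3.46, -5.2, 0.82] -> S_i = Random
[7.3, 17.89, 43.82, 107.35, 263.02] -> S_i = 7.30*2.45^i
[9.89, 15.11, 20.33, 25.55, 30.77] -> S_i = 9.89 + 5.22*i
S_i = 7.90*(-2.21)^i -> [7.9, -17.46, 38.58, -85.27, 188.45]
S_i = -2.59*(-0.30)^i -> [-2.59, 0.78, -0.23, 0.07, -0.02]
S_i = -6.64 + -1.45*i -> [-6.64, -8.09, -9.54, -10.99, -12.44]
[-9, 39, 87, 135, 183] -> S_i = -9 + 48*i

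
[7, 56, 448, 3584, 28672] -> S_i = 7*8^i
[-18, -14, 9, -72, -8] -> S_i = Random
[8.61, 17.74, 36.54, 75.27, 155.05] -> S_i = 8.61*2.06^i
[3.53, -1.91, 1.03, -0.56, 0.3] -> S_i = 3.53*(-0.54)^i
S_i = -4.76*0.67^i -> [-4.76, -3.19, -2.14, -1.43, -0.96]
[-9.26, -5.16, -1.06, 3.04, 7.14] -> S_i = -9.26 + 4.10*i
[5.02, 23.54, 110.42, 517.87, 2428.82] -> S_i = 5.02*4.69^i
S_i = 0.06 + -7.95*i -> [0.06, -7.89, -15.84, -23.79, -31.74]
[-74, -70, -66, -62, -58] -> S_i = -74 + 4*i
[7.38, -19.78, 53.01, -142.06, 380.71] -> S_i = 7.38*(-2.68)^i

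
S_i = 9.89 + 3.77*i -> [9.89, 13.66, 17.43, 21.2, 24.97]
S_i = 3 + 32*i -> [3, 35, 67, 99, 131]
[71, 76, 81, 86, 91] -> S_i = 71 + 5*i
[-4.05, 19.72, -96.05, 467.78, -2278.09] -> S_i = -4.05*(-4.87)^i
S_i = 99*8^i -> [99, 792, 6336, 50688, 405504]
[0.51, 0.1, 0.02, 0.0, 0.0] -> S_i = 0.51*0.20^i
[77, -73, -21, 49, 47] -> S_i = Random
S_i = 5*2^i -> [5, 10, 20, 40, 80]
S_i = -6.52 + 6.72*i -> [-6.52, 0.2, 6.92, 13.64, 20.36]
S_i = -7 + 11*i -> [-7, 4, 15, 26, 37]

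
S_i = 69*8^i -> [69, 552, 4416, 35328, 282624]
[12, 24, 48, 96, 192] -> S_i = 12*2^i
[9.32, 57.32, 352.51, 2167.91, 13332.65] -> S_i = 9.32*6.15^i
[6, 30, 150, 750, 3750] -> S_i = 6*5^i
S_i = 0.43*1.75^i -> [0.43, 0.75, 1.32, 2.3, 4.03]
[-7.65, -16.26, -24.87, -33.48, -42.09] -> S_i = -7.65 + -8.61*i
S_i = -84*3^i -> [-84, -252, -756, -2268, -6804]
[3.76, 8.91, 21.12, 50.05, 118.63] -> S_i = 3.76*2.37^i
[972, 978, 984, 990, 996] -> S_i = 972 + 6*i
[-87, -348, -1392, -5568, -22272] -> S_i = -87*4^i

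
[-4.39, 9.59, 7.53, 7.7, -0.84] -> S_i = Random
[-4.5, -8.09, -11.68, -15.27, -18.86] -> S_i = -4.50 + -3.59*i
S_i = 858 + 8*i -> [858, 866, 874, 882, 890]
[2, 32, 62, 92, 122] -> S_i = 2 + 30*i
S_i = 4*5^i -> [4, 20, 100, 500, 2500]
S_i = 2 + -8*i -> [2, -6, -14, -22, -30]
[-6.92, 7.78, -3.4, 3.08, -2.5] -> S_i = Random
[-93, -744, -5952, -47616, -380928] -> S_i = -93*8^i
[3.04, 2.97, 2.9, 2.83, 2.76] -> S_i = 3.04 + -0.07*i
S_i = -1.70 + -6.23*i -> [-1.7, -7.93, -14.16, -20.39, -26.62]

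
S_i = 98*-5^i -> [98, -490, 2450, -12250, 61250]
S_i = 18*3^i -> [18, 54, 162, 486, 1458]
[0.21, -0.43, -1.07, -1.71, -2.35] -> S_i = 0.21 + -0.64*i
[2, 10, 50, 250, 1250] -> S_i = 2*5^i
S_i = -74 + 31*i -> [-74, -43, -12, 19, 50]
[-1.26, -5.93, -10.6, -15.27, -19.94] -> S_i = -1.26 + -4.67*i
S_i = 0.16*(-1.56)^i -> [0.16, -0.25, 0.39, -0.61, 0.95]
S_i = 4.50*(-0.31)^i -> [4.5, -1.4, 0.43, -0.13, 0.04]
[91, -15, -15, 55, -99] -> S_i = Random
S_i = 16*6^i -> [16, 96, 576, 3456, 20736]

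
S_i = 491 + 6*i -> [491, 497, 503, 509, 515]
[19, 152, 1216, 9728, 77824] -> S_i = 19*8^i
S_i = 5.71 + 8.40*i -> [5.71, 14.11, 22.51, 30.91, 39.31]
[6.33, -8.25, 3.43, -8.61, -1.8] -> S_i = Random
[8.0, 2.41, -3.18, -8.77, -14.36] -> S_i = 8.00 + -5.59*i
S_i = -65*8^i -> [-65, -520, -4160, -33280, -266240]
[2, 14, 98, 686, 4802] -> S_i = 2*7^i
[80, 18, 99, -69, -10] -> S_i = Random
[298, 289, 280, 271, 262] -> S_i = 298 + -9*i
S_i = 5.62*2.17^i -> [5.62, 12.2, 26.46, 57.43, 124.62]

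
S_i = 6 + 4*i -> [6, 10, 14, 18, 22]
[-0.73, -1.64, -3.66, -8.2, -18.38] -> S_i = -0.73*2.24^i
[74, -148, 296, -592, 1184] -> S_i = 74*-2^i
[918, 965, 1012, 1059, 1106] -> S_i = 918 + 47*i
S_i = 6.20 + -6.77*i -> [6.2, -0.57, -7.34, -14.11, -20.88]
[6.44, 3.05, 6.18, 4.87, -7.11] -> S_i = Random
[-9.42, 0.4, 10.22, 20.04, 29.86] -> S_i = -9.42 + 9.82*i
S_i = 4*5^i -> [4, 20, 100, 500, 2500]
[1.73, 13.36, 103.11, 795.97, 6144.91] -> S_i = 1.73*7.72^i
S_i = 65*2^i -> [65, 130, 260, 520, 1040]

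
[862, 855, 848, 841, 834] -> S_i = 862 + -7*i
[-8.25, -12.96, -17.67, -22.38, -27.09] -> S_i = -8.25 + -4.71*i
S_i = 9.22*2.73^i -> [9.22, 25.17, 68.72, 187.59, 512.13]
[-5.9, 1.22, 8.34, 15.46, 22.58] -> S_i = -5.90 + 7.12*i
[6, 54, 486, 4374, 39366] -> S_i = 6*9^i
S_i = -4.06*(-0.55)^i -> [-4.06, 2.23, -1.23, 0.68, -0.37]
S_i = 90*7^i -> [90, 630, 4410, 30870, 216090]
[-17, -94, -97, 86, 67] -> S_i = Random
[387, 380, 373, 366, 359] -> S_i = 387 + -7*i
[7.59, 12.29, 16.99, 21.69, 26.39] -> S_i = 7.59 + 4.70*i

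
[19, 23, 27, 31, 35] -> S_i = 19 + 4*i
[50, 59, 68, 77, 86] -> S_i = 50 + 9*i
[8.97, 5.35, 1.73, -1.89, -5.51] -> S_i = 8.97 + -3.62*i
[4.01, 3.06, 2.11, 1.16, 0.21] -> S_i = 4.01 + -0.95*i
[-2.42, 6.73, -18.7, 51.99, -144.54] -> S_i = -2.42*(-2.78)^i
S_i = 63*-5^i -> [63, -315, 1575, -7875, 39375]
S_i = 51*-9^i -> [51, -459, 4131, -37179, 334611]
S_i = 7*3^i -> [7, 21, 63, 189, 567]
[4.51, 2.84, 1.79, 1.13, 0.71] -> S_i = 4.51*0.63^i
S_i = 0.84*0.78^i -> [0.84, 0.66, 0.51, 0.4, 0.31]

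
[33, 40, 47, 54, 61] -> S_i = 33 + 7*i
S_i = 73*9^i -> [73, 657, 5913, 53217, 478953]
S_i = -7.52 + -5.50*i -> [-7.52, -13.02, -18.52, -24.02, -29.52]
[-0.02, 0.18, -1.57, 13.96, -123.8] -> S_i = -0.02*(-8.87)^i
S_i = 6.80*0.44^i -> [6.8, 2.99, 1.32, 0.58, 0.25]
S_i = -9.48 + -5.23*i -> [-9.48, -14.71, -19.94, -25.17, -30.4]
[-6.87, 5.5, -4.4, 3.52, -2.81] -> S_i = -6.87*(-0.80)^i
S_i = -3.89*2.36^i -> [-3.89, -9.18, -21.67, -51.13, -120.67]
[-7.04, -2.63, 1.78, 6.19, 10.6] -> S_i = -7.04 + 4.41*i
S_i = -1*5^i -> [-1, -5, -25, -125, -625]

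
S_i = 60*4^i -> [60, 240, 960, 3840, 15360]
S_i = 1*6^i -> [1, 6, 36, 216, 1296]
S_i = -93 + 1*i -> [-93, -92, -91, -90, -89]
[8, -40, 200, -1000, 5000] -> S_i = 8*-5^i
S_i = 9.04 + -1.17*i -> [9.04, 7.87, 6.7, 5.53, 4.36]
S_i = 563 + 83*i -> [563, 646, 729, 812, 895]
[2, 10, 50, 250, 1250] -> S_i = 2*5^i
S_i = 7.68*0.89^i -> [7.68, 6.84, 6.08, 5.41, 4.82]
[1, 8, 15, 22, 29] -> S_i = 1 + 7*i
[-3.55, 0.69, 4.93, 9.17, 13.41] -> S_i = -3.55 + 4.24*i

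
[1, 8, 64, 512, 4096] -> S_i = 1*8^i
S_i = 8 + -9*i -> [8, -1, -10, -19, -28]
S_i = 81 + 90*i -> [81, 171, 261, 351, 441]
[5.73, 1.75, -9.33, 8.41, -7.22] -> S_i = Random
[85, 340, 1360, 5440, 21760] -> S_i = 85*4^i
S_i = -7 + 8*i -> [-7, 1, 9, 17, 25]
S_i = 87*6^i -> [87, 522, 3132, 18792, 112752]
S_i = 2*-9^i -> [2, -18, 162, -1458, 13122]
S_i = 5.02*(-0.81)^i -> [5.02, -4.07, 3.29, -2.67, 2.16]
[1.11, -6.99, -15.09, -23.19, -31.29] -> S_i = 1.11 + -8.10*i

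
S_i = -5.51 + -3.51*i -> [-5.51, -9.02, -12.53, -16.04, -19.55]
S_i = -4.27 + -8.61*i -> [-4.27, -12.88, -21.49, -30.1, -38.71]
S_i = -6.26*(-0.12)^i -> [-6.26, 0.75, -0.09, 0.01, -0.0]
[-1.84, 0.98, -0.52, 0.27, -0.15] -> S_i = -1.84*(-0.53)^i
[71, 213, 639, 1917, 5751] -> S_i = 71*3^i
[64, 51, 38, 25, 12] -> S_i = 64 + -13*i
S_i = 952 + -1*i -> [952, 951, 950, 949, 948]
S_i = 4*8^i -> [4, 32, 256, 2048, 16384]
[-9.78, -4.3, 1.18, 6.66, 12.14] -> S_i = -9.78 + 5.48*i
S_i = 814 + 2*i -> [814, 816, 818, 820, 822]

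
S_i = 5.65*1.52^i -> [5.65, 8.59, 13.05, 19.84, 30.16]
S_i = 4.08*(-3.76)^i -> [4.08, -15.34, 57.68, -216.88, 815.48]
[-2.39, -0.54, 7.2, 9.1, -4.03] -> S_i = Random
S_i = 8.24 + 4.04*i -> [8.24, 12.28, 16.32, 20.36, 24.4]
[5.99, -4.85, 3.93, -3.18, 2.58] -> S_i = 5.99*(-0.81)^i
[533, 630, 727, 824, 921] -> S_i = 533 + 97*i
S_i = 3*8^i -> [3, 24, 192, 1536, 12288]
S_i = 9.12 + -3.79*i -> [9.12, 5.33, 1.54, -2.25, -6.04]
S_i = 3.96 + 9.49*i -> [3.96, 13.45, 22.94, 32.43, 41.92]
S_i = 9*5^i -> [9, 45, 225, 1125, 5625]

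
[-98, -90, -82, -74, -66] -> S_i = -98 + 8*i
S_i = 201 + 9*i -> [201, 210, 219, 228, 237]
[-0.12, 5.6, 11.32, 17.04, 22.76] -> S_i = -0.12 + 5.72*i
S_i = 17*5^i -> [17, 85, 425, 2125, 10625]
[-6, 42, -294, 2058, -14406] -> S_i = -6*-7^i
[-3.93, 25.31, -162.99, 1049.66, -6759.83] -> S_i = -3.93*(-6.44)^i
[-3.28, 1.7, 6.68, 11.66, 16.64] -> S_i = -3.28 + 4.98*i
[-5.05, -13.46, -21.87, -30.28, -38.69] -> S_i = -5.05 + -8.41*i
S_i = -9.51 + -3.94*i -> [-9.51, -13.45, -17.39, -21.33, -25.27]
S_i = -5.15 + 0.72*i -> [-5.15, -4.43, -3.71, -2.99, -2.27]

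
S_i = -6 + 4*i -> [-6, -2, 2, 6, 10]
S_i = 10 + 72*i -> [10, 82, 154, 226, 298]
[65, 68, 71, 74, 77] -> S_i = 65 + 3*i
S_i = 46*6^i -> [46, 276, 1656, 9936, 59616]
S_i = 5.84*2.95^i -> [5.84, 17.23, 50.82, 149.93, 442.28]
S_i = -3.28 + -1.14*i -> [-3.28, -4.42, -5.56, -6.7, -7.84]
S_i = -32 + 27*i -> [-32, -5, 22, 49, 76]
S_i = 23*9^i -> [23, 207, 1863, 16767, 150903]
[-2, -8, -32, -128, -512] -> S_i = -2*4^i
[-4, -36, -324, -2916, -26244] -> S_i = -4*9^i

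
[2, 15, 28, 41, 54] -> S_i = 2 + 13*i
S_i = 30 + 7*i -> [30, 37, 44, 51, 58]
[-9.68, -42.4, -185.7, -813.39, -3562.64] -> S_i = -9.68*4.38^i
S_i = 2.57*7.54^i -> [2.57, 19.38, 146.11, 1101.66, 8306.51]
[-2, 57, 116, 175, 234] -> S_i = -2 + 59*i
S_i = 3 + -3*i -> [3, 0, -3, -6, -9]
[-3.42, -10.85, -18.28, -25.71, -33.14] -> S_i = -3.42 + -7.43*i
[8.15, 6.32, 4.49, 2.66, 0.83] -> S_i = 8.15 + -1.83*i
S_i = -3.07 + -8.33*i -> [-3.07, -11.4, -19.73, -28.06, -36.39]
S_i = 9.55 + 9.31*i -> [9.55, 18.86, 28.17, 37.48, 46.79]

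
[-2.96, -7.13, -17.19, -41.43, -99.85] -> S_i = -2.96*2.41^i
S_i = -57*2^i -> [-57, -114, -228, -456, -912]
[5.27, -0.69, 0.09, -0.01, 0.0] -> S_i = 5.27*(-0.13)^i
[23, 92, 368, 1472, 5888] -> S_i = 23*4^i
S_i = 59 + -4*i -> [59, 55, 51, 47, 43]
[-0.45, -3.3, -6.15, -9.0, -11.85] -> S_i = -0.45 + -2.85*i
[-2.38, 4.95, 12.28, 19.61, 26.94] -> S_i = -2.38 + 7.33*i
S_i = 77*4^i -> [77, 308, 1232, 4928, 19712]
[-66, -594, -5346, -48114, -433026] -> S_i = -66*9^i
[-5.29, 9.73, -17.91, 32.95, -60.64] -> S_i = -5.29*(-1.84)^i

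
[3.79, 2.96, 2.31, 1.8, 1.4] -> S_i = 3.79*0.78^i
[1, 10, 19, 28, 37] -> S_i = 1 + 9*i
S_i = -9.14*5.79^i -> [-9.14, -52.92, -306.41, -1774.12, -10272.13]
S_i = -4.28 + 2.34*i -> [-4.28, -1.94, 0.4, 2.74, 5.08]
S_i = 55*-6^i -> [55, -330, 1980, -11880, 71280]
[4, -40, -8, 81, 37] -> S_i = Random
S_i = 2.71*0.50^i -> [2.71, 1.36, 0.68, 0.34, 0.17]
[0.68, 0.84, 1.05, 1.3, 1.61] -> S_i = 0.68*1.24^i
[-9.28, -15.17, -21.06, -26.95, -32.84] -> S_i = -9.28 + -5.89*i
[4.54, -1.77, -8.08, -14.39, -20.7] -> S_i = 4.54 + -6.31*i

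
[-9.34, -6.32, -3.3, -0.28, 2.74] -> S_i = -9.34 + 3.02*i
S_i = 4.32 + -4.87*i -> [4.32, -0.55, -5.42, -10.29, -15.16]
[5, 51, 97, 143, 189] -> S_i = 5 + 46*i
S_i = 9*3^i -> [9, 27, 81, 243, 729]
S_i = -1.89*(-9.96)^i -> [-1.89, 18.82, -187.49, 1867.41, -18599.41]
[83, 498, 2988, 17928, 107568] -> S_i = 83*6^i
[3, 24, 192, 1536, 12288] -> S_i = 3*8^i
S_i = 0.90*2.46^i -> [0.9, 2.21, 5.45, 13.4, 32.96]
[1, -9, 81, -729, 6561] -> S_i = 1*-9^i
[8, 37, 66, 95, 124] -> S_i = 8 + 29*i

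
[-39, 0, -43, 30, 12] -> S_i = Random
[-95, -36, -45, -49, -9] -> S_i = Random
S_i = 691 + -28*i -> [691, 663, 635, 607, 579]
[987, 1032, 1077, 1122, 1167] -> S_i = 987 + 45*i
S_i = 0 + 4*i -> [0, 4, 8, 12, 16]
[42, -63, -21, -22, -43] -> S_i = Random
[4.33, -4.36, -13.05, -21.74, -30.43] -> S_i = 4.33 + -8.69*i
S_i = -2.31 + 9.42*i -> [-2.31, 7.11, 16.53, 25.95, 35.37]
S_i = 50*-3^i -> [50, -150, 450, -1350, 4050]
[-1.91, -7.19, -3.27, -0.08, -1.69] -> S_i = Random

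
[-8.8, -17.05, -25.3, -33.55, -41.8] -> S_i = -8.80 + -8.25*i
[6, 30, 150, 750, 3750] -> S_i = 6*5^i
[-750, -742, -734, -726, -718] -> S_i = -750 + 8*i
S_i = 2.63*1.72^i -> [2.63, 4.52, 7.78, 13.38, 23.02]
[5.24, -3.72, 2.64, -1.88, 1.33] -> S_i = 5.24*(-0.71)^i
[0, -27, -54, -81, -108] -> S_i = 0 + -27*i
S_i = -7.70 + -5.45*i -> [-7.7, -13.15, -18.6, -24.05, -29.5]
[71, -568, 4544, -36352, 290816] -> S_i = 71*-8^i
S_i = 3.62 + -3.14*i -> [3.62, 0.48, -2.66, -5.8, -8.94]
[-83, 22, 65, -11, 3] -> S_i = Random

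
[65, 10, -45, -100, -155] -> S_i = 65 + -55*i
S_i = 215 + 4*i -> [215, 219, 223, 227, 231]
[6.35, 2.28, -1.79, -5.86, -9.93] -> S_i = 6.35 + -4.07*i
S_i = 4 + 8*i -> [4, 12, 20, 28, 36]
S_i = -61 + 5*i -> [-61, -56, -51, -46, -41]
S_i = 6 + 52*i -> [6, 58, 110, 162, 214]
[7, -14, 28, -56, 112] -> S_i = 7*-2^i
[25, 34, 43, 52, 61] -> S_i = 25 + 9*i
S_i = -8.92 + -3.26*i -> [-8.92, -12.18, -15.44, -18.7, -21.96]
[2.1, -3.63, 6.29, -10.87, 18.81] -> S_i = 2.10*(-1.73)^i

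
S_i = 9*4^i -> [9, 36, 144, 576, 2304]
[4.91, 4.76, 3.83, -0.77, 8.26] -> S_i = Random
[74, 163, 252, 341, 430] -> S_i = 74 + 89*i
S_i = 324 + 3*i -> [324, 327, 330, 333, 336]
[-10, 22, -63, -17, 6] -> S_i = Random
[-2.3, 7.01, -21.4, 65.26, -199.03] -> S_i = -2.30*(-3.05)^i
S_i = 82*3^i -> [82, 246, 738, 2214, 6642]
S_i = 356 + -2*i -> [356, 354, 352, 350, 348]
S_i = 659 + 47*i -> [659, 706, 753, 800, 847]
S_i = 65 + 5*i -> [65, 70, 75, 80, 85]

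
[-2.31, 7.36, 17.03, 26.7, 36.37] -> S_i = -2.31 + 9.67*i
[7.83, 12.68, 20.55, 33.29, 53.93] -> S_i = 7.83*1.62^i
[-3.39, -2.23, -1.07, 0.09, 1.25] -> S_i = -3.39 + 1.16*i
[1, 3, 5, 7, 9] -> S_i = 1 + 2*i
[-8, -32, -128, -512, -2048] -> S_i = -8*4^i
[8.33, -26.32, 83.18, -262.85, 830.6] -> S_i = 8.33*(-3.16)^i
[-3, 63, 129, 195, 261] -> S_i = -3 + 66*i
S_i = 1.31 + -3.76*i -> [1.31, -2.45, -6.21, -9.97, -13.73]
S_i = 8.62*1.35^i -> [8.62, 11.64, 15.71, 21.21, 28.63]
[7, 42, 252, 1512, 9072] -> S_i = 7*6^i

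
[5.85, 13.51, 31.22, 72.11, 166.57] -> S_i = 5.85*2.31^i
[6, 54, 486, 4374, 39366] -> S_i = 6*9^i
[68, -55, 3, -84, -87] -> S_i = Random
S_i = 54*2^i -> [54, 108, 216, 432, 864]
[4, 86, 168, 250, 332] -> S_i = 4 + 82*i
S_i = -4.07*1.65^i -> [-4.07, -6.72, -11.08, -18.28, -30.17]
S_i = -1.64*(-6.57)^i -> [-1.64, 10.77, -70.79, 465.09, -3055.66]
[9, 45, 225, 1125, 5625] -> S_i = 9*5^i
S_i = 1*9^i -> [1, 9, 81, 729, 6561]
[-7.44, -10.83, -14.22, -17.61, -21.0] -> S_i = -7.44 + -3.39*i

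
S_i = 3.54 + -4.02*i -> [3.54, -0.48, -4.5, -8.52, -12.54]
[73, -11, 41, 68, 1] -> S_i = Random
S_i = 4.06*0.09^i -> [4.06, 0.37, 0.03, 0.0, 0.0]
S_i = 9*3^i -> [9, 27, 81, 243, 729]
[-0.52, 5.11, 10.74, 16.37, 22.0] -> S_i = -0.52 + 5.63*i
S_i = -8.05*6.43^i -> [-8.05, -51.76, -332.83, -2140.07, -13760.68]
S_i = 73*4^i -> [73, 292, 1168, 4672, 18688]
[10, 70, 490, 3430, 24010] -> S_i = 10*7^i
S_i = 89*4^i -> [89, 356, 1424, 5696, 22784]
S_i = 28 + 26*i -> [28, 54, 80, 106, 132]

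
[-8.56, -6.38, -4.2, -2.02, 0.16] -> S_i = -8.56 + 2.18*i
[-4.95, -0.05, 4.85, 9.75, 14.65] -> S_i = -4.95 + 4.90*i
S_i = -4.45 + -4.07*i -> [-4.45, -8.52, -12.59, -16.66, -20.73]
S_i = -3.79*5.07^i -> [-3.79, -19.22, -97.42, -493.93, -2504.21]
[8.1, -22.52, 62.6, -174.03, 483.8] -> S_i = 8.10*(-2.78)^i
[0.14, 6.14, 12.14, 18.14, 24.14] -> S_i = 0.14 + 6.00*i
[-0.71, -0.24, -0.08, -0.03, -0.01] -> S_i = -0.71*0.34^i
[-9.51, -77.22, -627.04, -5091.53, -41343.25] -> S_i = -9.51*8.12^i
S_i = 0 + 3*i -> [0, 3, 6, 9, 12]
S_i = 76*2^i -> [76, 152, 304, 608, 1216]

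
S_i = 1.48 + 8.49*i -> [1.48, 9.97, 18.46, 26.95, 35.44]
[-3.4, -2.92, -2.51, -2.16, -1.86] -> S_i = -3.40*0.86^i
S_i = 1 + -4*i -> [1, -3, -7, -11, -15]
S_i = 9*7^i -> [9, 63, 441, 3087, 21609]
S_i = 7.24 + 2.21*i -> [7.24, 9.45, 11.66, 13.87, 16.08]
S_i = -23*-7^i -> [-23, 161, -1127, 7889, -55223]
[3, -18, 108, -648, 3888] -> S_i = 3*-6^i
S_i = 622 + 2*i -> [622, 624, 626, 628, 630]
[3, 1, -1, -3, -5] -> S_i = 3 + -2*i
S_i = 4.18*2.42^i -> [4.18, 10.12, 24.48, 59.24, 143.36]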